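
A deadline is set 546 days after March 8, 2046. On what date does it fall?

September 5, 2047

+365 (one year) → Mar 8, 2047 (181 left).
Mar has 31 days: +24 → Apr 1, 2047 (157 left).
Apr has 30 days: +30 → May 1, 2047 (127 left).
May has 31 days: +31 → Jun 1, 2047 (96 left).
Jun has 30 days: +30 → Jul 1, 2047 (66 left).
Jul has 31 days: +31 → Aug 1, 2047 (35 left).
Aug has 31 days: +31 → Sep 1, 2047 (4 left).
+4 → Sep 5, 2047.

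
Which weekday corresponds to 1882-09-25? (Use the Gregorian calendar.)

Monday

Doomsday rule: the anchor day for the 1800s is Friday. For year 82: 82÷12 = 6 r 10, and 10÷4 = 2, so 6+10+2 = 18.
Friday + 18 ≡ Tuesday — that's 1882's doomsday.
In September the doomsday date is Sep 5.
Sep 25 is 20 days after Sep 5; 20 mod 7 = 6, so Tuesday + 6 = Monday.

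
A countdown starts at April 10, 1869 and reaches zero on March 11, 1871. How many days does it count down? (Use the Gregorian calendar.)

Apr 10, 1869 → Apr 10, 1870: 365 days.
Apr 10, 1870 → May 10, 1870: 30 days (April has 30).
May 10, 1870 → Jun 10, 1870: 31 days (May has 31).
Jun 10, 1870 → Jul 10, 1870: 30 days (June has 30).
Jul 10, 1870 → Aug 10, 1870: 31 days (July has 31).
Aug 10, 1870 → Sep 10, 1870: 31 days (August has 31).
Sep 10, 1870 → Oct 10, 1870: 30 days (September has 30).
Oct 10, 1870 → Nov 10, 1870: 31 days (October has 31).
Nov 10, 1870 → Dec 10, 1870: 30 days (November has 30).
Dec 10, 1870 → Jan 10, 1871: 31 days (December has 31).
Jan 10, 1871 → Feb 10, 1871: 31 days (January has 31).
Feb 10, 1871 → Mar 10, 1871: 28 days (February has 28).
Mar 10, 1871 → Mar 11, 1871: 1 days.
Total: 700 days.

700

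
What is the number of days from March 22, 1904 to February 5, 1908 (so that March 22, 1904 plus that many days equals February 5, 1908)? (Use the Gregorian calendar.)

Mar 22, 1904 → Mar 22, 1905: 365 days.
Mar 22, 1905 → Mar 22, 1906: 365 days.
Mar 22, 1906 → Mar 22, 1907: 365 days.
Mar 22, 1907 → Apr 22, 1907: 31 days (March has 31).
Apr 22, 1907 → May 22, 1907: 30 days (April has 30).
May 22, 1907 → Jun 22, 1907: 31 days (May has 31).
Jun 22, 1907 → Jul 22, 1907: 30 days (June has 30).
Jul 22, 1907 → Aug 22, 1907: 31 days (July has 31).
Aug 22, 1907 → Sep 22, 1907: 31 days (August has 31).
Sep 22, 1907 → Oct 22, 1907: 30 days (September has 30).
Oct 22, 1907 → Nov 22, 1907: 31 days (October has 31).
Nov 22, 1907 → Dec 22, 1907: 30 days (November has 30).
Dec 22, 1907 → Jan 22, 1908: 31 days (December has 31).
Jan 22, 1908 → Feb 5, 1908: 14 days.
Total: 1415 days.

1415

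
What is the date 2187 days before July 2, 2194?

July 6, 2188

−365 (one year) → Jul 2, 2193 (1822 left).
−365 (one year) → Jul 2, 2192 (1457 left).
−366 (one year; includes Feb 29, 2192) → Jul 2, 2191 (1091 left).
−365 (one year) → Jul 2, 2190 (726 left).
−365 (one year) → Jul 2, 2189 (361 left).
−2 → Jun 30, 2189 (end of Jun, 30 days; 359 left).
−30 → May 31, 2189 (end of May, 31 days; 329 left).
−31 → Apr 30, 2189 (end of Apr, 30 days; 298 left).
−30 → Mar 31, 2189 (end of Mar, 31 days; 268 left).
−31 → Feb 28, 2189 (end of Feb, 28 days; 237 left).
−28 → Jan 31, 2189 (end of Jan, 31 days; 209 left).
−31 → Dec 31, 2188 (end of Dec, 31 days; 178 left).
−31 → Nov 30, 2188 (end of Nov, 30 days; 147 left).
−30 → Oct 31, 2188 (end of Oct, 31 days; 117 left).
−31 → Sep 30, 2188 (end of Sep, 30 days; 86 left).
−30 → Aug 31, 2188 (end of Aug, 31 days; 56 left).
−31 → Jul 31, 2188 (end of Jul, 31 days; 25 left).
−25 → Jul 6, 2188.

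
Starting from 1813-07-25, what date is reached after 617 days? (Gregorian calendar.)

+365 (one year) → Jul 25, 1814 (252 left).
Jul has 31 days: +7 → Aug 1, 1814 (245 left).
Aug has 31 days: +31 → Sep 1, 1814 (214 left).
Sep has 30 days: +30 → Oct 1, 1814 (184 left).
Oct has 31 days: +31 → Nov 1, 1814 (153 left).
Nov has 30 days: +30 → Dec 1, 1814 (123 left).
Dec has 31 days: +31 → Jan 1, 1815 (92 left).
Jan has 31 days: +31 → Feb 1, 1815 (61 left).
Feb has 28 days: +28 → Mar 1, 1815 (33 left).
Mar has 31 days: +31 → Apr 1, 1815 (2 left).
+2 → Apr 3, 1815.

April 3, 1815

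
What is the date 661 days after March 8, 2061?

December 29, 2062

+365 (one year) → Mar 8, 2062 (296 left).
Mar has 31 days: +24 → Apr 1, 2062 (272 left).
Apr has 30 days: +30 → May 1, 2062 (242 left).
May has 31 days: +31 → Jun 1, 2062 (211 left).
Jun has 30 days: +30 → Jul 1, 2062 (181 left).
Jul has 31 days: +31 → Aug 1, 2062 (150 left).
Aug has 31 days: +31 → Sep 1, 2062 (119 left).
Sep has 30 days: +30 → Oct 1, 2062 (89 left).
Oct has 31 days: +31 → Nov 1, 2062 (58 left).
Nov has 30 days: +30 → Dec 1, 2062 (28 left).
+28 → Dec 29, 2062.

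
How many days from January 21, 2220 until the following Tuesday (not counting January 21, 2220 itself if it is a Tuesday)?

4

Jan 21, 2220 is a Friday.
From Friday to the next Tuesday is 4 days.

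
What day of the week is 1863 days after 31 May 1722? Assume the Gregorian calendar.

May 31, 1722 is a Sunday.
1863 mod 7 = 1, so 1863 days after a Sunday is Sunday + 1 = Monday.

Monday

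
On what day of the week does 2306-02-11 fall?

Sunday

Doomsday rule: the anchor day for the 2300s is Wednesday. For year 06: 6÷12 = 0 r 6, and 6÷4 = 1, so 0+6+1 = 7.
Wednesday + 7 ≡ Wednesday — that's 2306's doomsday.
In February the doomsday date is Feb 28 (2306 is not a leap year).
Feb 11 is 17 days before Feb 28; 17 mod 7 = 3, so Wednesday − 3 = Sunday.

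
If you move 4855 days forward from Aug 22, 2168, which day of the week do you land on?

Friday

Aug 22, 2168 is a Monday.
4855 mod 7 = 4, so 4855 days after a Monday is Monday + 4 = Friday.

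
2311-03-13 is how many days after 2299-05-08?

4326

May 8, 2299 → May 8, 2300: 365 days.
May 8, 2300 → May 8, 2301: 365 days.
May 8, 2301 → May 8, 2302: 365 days.
May 8, 2302 → May 8, 2303: 365 days.
May 8, 2303 → May 8, 2304: 366 days (Feb 29, 2304 is in that span).
May 8, 2304 → May 8, 2305: 365 days.
May 8, 2305 → May 8, 2306: 365 days.
May 8, 2306 → May 8, 2307: 365 days.
May 8, 2307 → May 8, 2308: 366 days (Feb 29, 2308 is in that span).
May 8, 2308 → May 8, 2309: 365 days.
May 8, 2309 → May 8, 2310: 365 days.
May 8, 2310 → Jun 8, 2310: 31 days (May has 31).
Jun 8, 2310 → Jul 8, 2310: 30 days (June has 30).
Jul 8, 2310 → Aug 8, 2310: 31 days (July has 31).
Aug 8, 2310 → Sep 8, 2310: 31 days (August has 31).
Sep 8, 2310 → Oct 8, 2310: 30 days (September has 30).
Oct 8, 2310 → Nov 8, 2310: 31 days (October has 31).
Nov 8, 2310 → Dec 8, 2310: 30 days (November has 30).
Dec 8, 2310 → Jan 8, 2311: 31 days (December has 31).
Jan 8, 2311 → Feb 8, 2311: 31 days (January has 31).
Feb 8, 2311 → Mar 8, 2311: 28 days (February has 28).
Mar 8, 2311 → Mar 13, 2311: 5 days.
Total: 4326 days.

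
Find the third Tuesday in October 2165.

October 1, 2165 is a Tuesday.
The first Tuesday is therefore October 1 (same day).
The third Tuesday is 1 + 2×7 = October 15.

October 15, 2165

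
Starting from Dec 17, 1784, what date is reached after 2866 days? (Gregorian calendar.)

+365 (one year) → Dec 17, 1785 (2501 left).
+365 (one year) → Dec 17, 1786 (2136 left).
+365 (one year) → Dec 17, 1787 (1771 left).
+366 (one year; includes Feb 29, 1788) → Dec 17, 1788 (1405 left).
+365 (one year) → Dec 17, 1789 (1040 left).
+365 (one year) → Dec 17, 1790 (675 left).
+365 (one year) → Dec 17, 1791 (310 left).
Dec has 31 days: +15 → Jan 1, 1792 (295 left).
Jan has 31 days: +31 → Feb 1, 1792 (264 left).
Feb has 29 days: +29 → Mar 1, 1792 (235 left).
Mar has 31 days: +31 → Apr 1, 1792 (204 left).
Apr has 30 days: +30 → May 1, 1792 (174 left).
May has 31 days: +31 → Jun 1, 1792 (143 left).
Jun has 30 days: +30 → Jul 1, 1792 (113 left).
Jul has 31 days: +31 → Aug 1, 1792 (82 left).
Aug has 31 days: +31 → Sep 1, 1792 (51 left).
Sep has 30 days: +30 → Oct 1, 1792 (21 left).
+21 → Oct 22, 1792.

October 22, 1792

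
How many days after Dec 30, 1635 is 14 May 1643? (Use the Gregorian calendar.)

Dec 30, 1635 → Dec 30, 1636: 366 days (Feb 29, 1636 is in that span).
Dec 30, 1636 → Dec 30, 1637: 365 days.
Dec 30, 1637 → Dec 30, 1638: 365 days.
Dec 30, 1638 → Dec 30, 1639: 365 days.
Dec 30, 1639 → Dec 30, 1640: 366 days (Feb 29, 1640 is in that span).
Dec 30, 1640 → Dec 30, 1641: 365 days.
Dec 30, 1641 → Dec 30, 1642: 365 days.
Dec 30, 1642 → Jan 30, 1643: 31 days (December has 31).
Jan 30, 1643 → Feb 28, 1643: 29 days (January has 31).
Feb 28, 1643 → Mar 28, 1643: 28 days (February has 28).
Mar 28, 1643 → Apr 28, 1643: 31 days (March has 31).
Apr 28, 1643 → May 14, 1643: 16 days.
Total: 2692 days.

2692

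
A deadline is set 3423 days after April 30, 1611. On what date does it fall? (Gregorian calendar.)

September 12, 1620

+366 (one year; includes Feb 29, 1612) → Apr 30, 1612 (3057 left).
+365 (one year) → Apr 30, 1613 (2692 left).
+365 (one year) → Apr 30, 1614 (2327 left).
+365 (one year) → Apr 30, 1615 (1962 left).
+366 (one year; includes Feb 29, 1616) → Apr 30, 1616 (1596 left).
+365 (one year) → Apr 30, 1617 (1231 left).
+365 (one year) → Apr 30, 1618 (866 left).
+365 (one year) → Apr 30, 1619 (501 left).
+366 (one year; includes Feb 29, 1620) → Apr 30, 1620 (135 left).
Apr has 30 days: +1 → May 1, 1620 (134 left).
May has 31 days: +31 → Jun 1, 1620 (103 left).
Jun has 30 days: +30 → Jul 1, 1620 (73 left).
Jul has 31 days: +31 → Aug 1, 1620 (42 left).
Aug has 31 days: +31 → Sep 1, 1620 (11 left).
+11 → Sep 12, 1620.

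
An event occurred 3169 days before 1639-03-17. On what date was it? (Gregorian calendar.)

−365 (one year) → Mar 17, 1638 (2804 left).
−365 (one year) → Mar 17, 1637 (2439 left).
−365 (one year) → Mar 17, 1636 (2074 left).
−366 (one year; includes Feb 29, 1636) → Mar 17, 1635 (1708 left).
−365 (one year) → Mar 17, 1634 (1343 left).
−365 (one year) → Mar 17, 1633 (978 left).
−365 (one year) → Mar 17, 1632 (613 left).
−366 (one year; includes Feb 29, 1632) → Mar 17, 1631 (247 left).
−17 → Feb 28, 1631 (end of Feb, 28 days; 230 left).
−28 → Jan 31, 1631 (end of Jan, 31 days; 202 left).
−31 → Dec 31, 1630 (end of Dec, 31 days; 171 left).
−31 → Nov 30, 1630 (end of Nov, 30 days; 140 left).
−30 → Oct 31, 1630 (end of Oct, 31 days; 110 left).
−31 → Sep 30, 1630 (end of Sep, 30 days; 79 left).
−30 → Aug 31, 1630 (end of Aug, 31 days; 49 left).
−31 → Jul 31, 1630 (end of Jul, 31 days; 18 left).
−18 → Jul 13, 1630.

July 13, 1630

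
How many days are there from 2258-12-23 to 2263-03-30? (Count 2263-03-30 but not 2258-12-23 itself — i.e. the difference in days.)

1558

Dec 23, 2258 → Dec 23, 2259: 365 days.
Dec 23, 2259 → Dec 23, 2260: 366 days (Feb 29, 2260 is in that span).
Dec 23, 2260 → Dec 23, 2261: 365 days.
Dec 23, 2261 → Dec 23, 2262: 365 days.
Dec 23, 2262 → Jan 23, 2263: 31 days (December has 31).
Jan 23, 2263 → Feb 23, 2263: 31 days (January has 31).
Feb 23, 2263 → Mar 23, 2263: 28 days (February has 28).
Mar 23, 2263 → Mar 30, 2263: 7 days.
Total: 1558 days.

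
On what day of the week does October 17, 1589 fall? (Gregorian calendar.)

Tuesday

Doomsday rule: the anchor day for the 1500s is Wednesday. For year 89: 89÷12 = 7 r 5, and 5÷4 = 1, so 7+5+1 = 13.
Wednesday + 13 ≡ Tuesday — that's 1589's doomsday.
In October the doomsday date is Oct 10.
Oct 17 is 7 days after Oct 10; 7 mod 7 = 0, so Tuesday + 0 = Tuesday.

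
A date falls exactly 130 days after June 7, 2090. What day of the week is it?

First find the weekday of Jun 7, 2090. Doomsday rule: the anchor day for the 2000s is Tuesday. For year 90: 90÷12 = 7 r 6, and 6÷4 = 1, so 7+6+1 = 14.
Tuesday + 14 ≡ Tuesday — that's 2090's doomsday.
In June the doomsday date is Jun 6.
Jun 7 is 1 day after Jun 6; 1 mod 7 = 1, so Tuesday + 1 = Wednesday.
130 mod 7 = 4, so 130 days after a Wednesday is Wednesday + 4 = Sunday.

Sunday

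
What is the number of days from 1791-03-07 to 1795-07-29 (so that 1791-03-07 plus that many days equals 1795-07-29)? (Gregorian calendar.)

1605

Mar 7, 1791 → Mar 7, 1792: 366 days (Feb 29, 1792 is in that span).
Mar 7, 1792 → Mar 7, 1793: 365 days.
Mar 7, 1793 → Mar 7, 1794: 365 days.
Mar 7, 1794 → Mar 7, 1795: 365 days.
Mar 7, 1795 → Apr 7, 1795: 31 days (March has 31).
Apr 7, 1795 → May 7, 1795: 30 days (April has 30).
May 7, 1795 → Jun 7, 1795: 31 days (May has 31).
Jun 7, 1795 → Jul 7, 1795: 30 days (June has 30).
Jul 7, 1795 → Jul 29, 1795: 22 days.
Total: 1605 days.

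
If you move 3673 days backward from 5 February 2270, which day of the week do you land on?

First find the weekday of Feb 5, 2270. Doomsday rule: the anchor day for the 2200s is Friday. For year 70: 70÷12 = 5 r 10, and 10÷4 = 2, so 5+10+2 = 17.
Friday + 17 ≡ Monday — that's 2270's doomsday.
In February the doomsday date is Feb 28 (2270 is not a leap year).
Feb 5 is 23 days before Feb 28; 23 mod 7 = 2, so Monday − 2 = Saturday.
3673 mod 7 = 5, so 3673 days before a Saturday is Saturday − 5 = Monday.

Monday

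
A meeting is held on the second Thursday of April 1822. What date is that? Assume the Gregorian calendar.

April 1, 1822 is a Monday.
The first Thursday is therefore April 4 (3 days later).
The second Thursday is 4 + 1×7 = April 11.

April 11, 1822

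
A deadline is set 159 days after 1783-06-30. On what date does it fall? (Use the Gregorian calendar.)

Jun has 30 days: +1 → Jul 1, 1783 (158 left).
Jul has 31 days: +31 → Aug 1, 1783 (127 left).
Aug has 31 days: +31 → Sep 1, 1783 (96 left).
Sep has 30 days: +30 → Oct 1, 1783 (66 left).
Oct has 31 days: +31 → Nov 1, 1783 (35 left).
Nov has 30 days: +30 → Dec 1, 1783 (5 left).
+5 → Dec 6, 1783.

December 6, 1783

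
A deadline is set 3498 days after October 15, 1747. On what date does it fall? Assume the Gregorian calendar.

+366 (one year; includes Feb 29, 1748) → Oct 15, 1748 (3132 left).
+365 (one year) → Oct 15, 1749 (2767 left).
+365 (one year) → Oct 15, 1750 (2402 left).
+365 (one year) → Oct 15, 1751 (2037 left).
+366 (one year; includes Feb 29, 1752) → Oct 15, 1752 (1671 left).
+365 (one year) → Oct 15, 1753 (1306 left).
+365 (one year) → Oct 15, 1754 (941 left).
+365 (one year) → Oct 15, 1755 (576 left).
+366 (one year; includes Feb 29, 1756) → Oct 15, 1756 (210 left).
Oct has 31 days: +17 → Nov 1, 1756 (193 left).
Nov has 30 days: +30 → Dec 1, 1756 (163 left).
Dec has 31 days: +31 → Jan 1, 1757 (132 left).
Jan has 31 days: +31 → Feb 1, 1757 (101 left).
Feb has 28 days: +28 → Mar 1, 1757 (73 left).
Mar has 31 days: +31 → Apr 1, 1757 (42 left).
Apr has 30 days: +30 → May 1, 1757 (12 left).
+12 → May 13, 1757.

May 13, 1757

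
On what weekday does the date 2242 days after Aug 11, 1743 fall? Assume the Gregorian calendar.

Tuesday

First find the weekday of Aug 11, 1743. Doomsday rule: the anchor day for the 1700s is Sunday. For year 43: 43÷12 = 3 r 7, and 7÷4 = 1, so 3+7+1 = 11.
Sunday + 11 ≡ Thursday — that's 1743's doomsday.
In August the doomsday date is Aug 8.
Aug 11 is 3 days after Aug 8; 3 mod 7 = 3, so Thursday + 3 = Sunday.
2242 mod 7 = 2, so 2242 days after a Sunday is Sunday + 2 = Tuesday.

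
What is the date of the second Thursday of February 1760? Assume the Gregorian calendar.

February 1, 1760 is a Friday.
The first Thursday is therefore February 7 (6 days later).
The second Thursday is 7 + 1×7 = February 14.

February 14, 1760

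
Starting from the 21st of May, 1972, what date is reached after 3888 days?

January 12, 1983

+365 (one year) → May 21, 1973 (3523 left).
+365 (one year) → May 21, 1974 (3158 left).
+365 (one year) → May 21, 1975 (2793 left).
+366 (one year; includes Feb 29, 1976) → May 21, 1976 (2427 left).
+365 (one year) → May 21, 1977 (2062 left).
+365 (one year) → May 21, 1978 (1697 left).
+365 (one year) → May 21, 1979 (1332 left).
+366 (one year; includes Feb 29, 1980) → May 21, 1980 (966 left).
+365 (one year) → May 21, 1981 (601 left).
+365 (one year) → May 21, 1982 (236 left).
May has 31 days: +11 → Jun 1, 1982 (225 left).
Jun has 30 days: +30 → Jul 1, 1982 (195 left).
Jul has 31 days: +31 → Aug 1, 1982 (164 left).
Aug has 31 days: +31 → Sep 1, 1982 (133 left).
Sep has 30 days: +30 → Oct 1, 1982 (103 left).
Oct has 31 days: +31 → Nov 1, 1982 (72 left).
Nov has 30 days: +30 → Dec 1, 1982 (42 left).
Dec has 31 days: +31 → Jan 1, 1983 (11 left).
+11 → Jan 12, 1983.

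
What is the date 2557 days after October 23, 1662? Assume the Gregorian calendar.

October 23, 1669

+365 (one year) → Oct 23, 1663 (2192 left).
+366 (one year; includes Feb 29, 1664) → Oct 23, 1664 (1826 left).
+365 (one year) → Oct 23, 1665 (1461 left).
+365 (one year) → Oct 23, 1666 (1096 left).
+365 (one year) → Oct 23, 1667 (731 left).
+366 (one year; includes Feb 29, 1668) → Oct 23, 1668 (365 left).
Oct has 31 days: +9 → Nov 1, 1668 (356 left).
Nov has 30 days: +30 → Dec 1, 1668 (326 left).
Dec has 31 days: +31 → Jan 1, 1669 (295 left).
Jan has 31 days: +31 → Feb 1, 1669 (264 left).
Feb has 28 days: +28 → Mar 1, 1669 (236 left).
Mar has 31 days: +31 → Apr 1, 1669 (205 left).
Apr has 30 days: +30 → May 1, 1669 (175 left).
May has 31 days: +31 → Jun 1, 1669 (144 left).
Jun has 30 days: +30 → Jul 1, 1669 (114 left).
Jul has 31 days: +31 → Aug 1, 1669 (83 left).
Aug has 31 days: +31 → Sep 1, 1669 (52 left).
Sep has 30 days: +30 → Oct 1, 1669 (22 left).
+22 → Oct 23, 1669.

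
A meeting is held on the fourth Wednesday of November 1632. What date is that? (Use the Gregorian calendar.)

November 24, 1632

November 1, 1632 is a Monday.
The first Wednesday is therefore November 3 (2 days later).
The fourth Wednesday is 3 + 3×7 = November 24.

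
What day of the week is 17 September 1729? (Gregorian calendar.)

Saturday

Doomsday rule: the anchor day for the 1700s is Sunday. For year 29: 29÷12 = 2 r 5, and 5÷4 = 1, so 2+5+1 = 8.
Sunday + 8 ≡ Monday — that's 1729's doomsday.
In September the doomsday date is Sep 5.
Sep 17 is 12 days after Sep 5; 12 mod 7 = 5, so Monday + 5 = Saturday.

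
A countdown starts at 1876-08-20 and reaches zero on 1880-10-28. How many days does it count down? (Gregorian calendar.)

Aug 20, 1876 → Aug 20, 1877: 365 days.
Aug 20, 1877 → Aug 20, 1878: 365 days.
Aug 20, 1878 → Aug 20, 1879: 365 days.
Aug 20, 1879 → Aug 20, 1880: 366 days (Feb 29, 1880 is in that span).
Aug 20, 1880 → Sep 20, 1880: 31 days (August has 31).
Sep 20, 1880 → Oct 20, 1880: 30 days (September has 30).
Oct 20, 1880 → Oct 28, 1880: 8 days.
Total: 1530 days.

1530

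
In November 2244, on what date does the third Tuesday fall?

November 1, 2244 is a Friday.
The first Tuesday is therefore November 5 (4 days later).
The third Tuesday is 5 + 2×7 = November 19.

November 19, 2244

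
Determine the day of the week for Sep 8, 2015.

Tuesday

Doomsday rule: the anchor day for the 2000s is Tuesday. For year 15: 15÷12 = 1 r 3, and 3÷4 = 0, so 1+3+0 = 4.
Tuesday + 4 ≡ Saturday — that's 2015's doomsday.
In September the doomsday date is Sep 5.
Sep 8 is 3 days after Sep 5; 3 mod 7 = 3, so Saturday + 3 = Tuesday.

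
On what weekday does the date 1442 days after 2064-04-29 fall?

Tuesday

First find the weekday of Apr 29, 2064. Doomsday rule: the anchor day for the 2000s is Tuesday. For year 64: 64÷12 = 5 r 4, and 4÷4 = 1, so 5+4+1 = 10.
Tuesday + 10 ≡ Friday — that's 2064's doomsday.
In April the doomsday date is Apr 4.
Apr 29 is 25 days after Apr 4; 25 mod 7 = 4, so Friday + 4 = Tuesday.
1442 mod 7 = 0, so 1442 days after a Tuesday is Tuesday + 0 = Tuesday.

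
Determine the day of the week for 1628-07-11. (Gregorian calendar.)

Tuesday

Doomsday rule: the anchor day for the 1600s is Tuesday. For year 28: 28÷12 = 2 r 4, and 4÷4 = 1, so 2+4+1 = 7.
Tuesday + 7 ≡ Tuesday — that's 1628's doomsday.
In July the doomsday date is Jul 11.
Jul 11 is the doomsday itself: Tuesday.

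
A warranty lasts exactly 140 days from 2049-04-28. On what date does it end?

September 15, 2049

Apr has 30 days: +3 → May 1, 2049 (137 left).
May has 31 days: +31 → Jun 1, 2049 (106 left).
Jun has 30 days: +30 → Jul 1, 2049 (76 left).
Jul has 31 days: +31 → Aug 1, 2049 (45 left).
Aug has 31 days: +31 → Sep 1, 2049 (14 left).
+14 → Sep 15, 2049.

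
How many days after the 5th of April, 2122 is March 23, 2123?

Apr 5, 2122 → May 5, 2122: 30 days (April has 30).
May 5, 2122 → Jun 5, 2122: 31 days (May has 31).
Jun 5, 2122 → Jul 5, 2122: 30 days (June has 30).
Jul 5, 2122 → Aug 5, 2122: 31 days (July has 31).
Aug 5, 2122 → Sep 5, 2122: 31 days (August has 31).
Sep 5, 2122 → Oct 5, 2122: 30 days (September has 30).
Oct 5, 2122 → Nov 5, 2122: 31 days (October has 31).
Nov 5, 2122 → Dec 5, 2122: 30 days (November has 30).
Dec 5, 2122 → Jan 5, 2123: 31 days (December has 31).
Jan 5, 2123 → Feb 5, 2123: 31 days (January has 31).
Feb 5, 2123 → Mar 5, 2123: 28 days (February has 28).
Mar 5, 2123 → Mar 23, 2123: 18 days.
Total: 352 days.

352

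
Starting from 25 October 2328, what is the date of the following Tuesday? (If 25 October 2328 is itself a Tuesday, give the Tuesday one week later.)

October 30, 2328

Oct 25, 2328 is a Thursday.
From Thursday to the next Tuesday is 5 days.
Oct 25, 2328 + 5 = Oct 30, 2328.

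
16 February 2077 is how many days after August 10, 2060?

Aug 10, 2060 → Aug 10, 2061: 365 days.
Aug 10, 2061 → Aug 10, 2062: 365 days.
Aug 10, 2062 → Aug 10, 2063: 365 days.
Aug 10, 2063 → Aug 10, 2064: 366 days (Feb 29, 2064 is in that span).
Aug 10, 2064 → Aug 10, 2065: 365 days.
Aug 10, 2065 → Aug 10, 2066: 365 days.
Aug 10, 2066 → Aug 10, 2067: 365 days.
Aug 10, 2067 → Aug 10, 2068: 366 days (Feb 29, 2068 is in that span).
Aug 10, 2068 → Aug 10, 2069: 365 days.
Aug 10, 2069 → Aug 10, 2070: 365 days.
Aug 10, 2070 → Aug 10, 2071: 365 days.
Aug 10, 2071 → Aug 10, 2072: 366 days (Feb 29, 2072 is in that span).
Aug 10, 2072 → Aug 10, 2073: 365 days.
Aug 10, 2073 → Aug 10, 2074: 365 days.
Aug 10, 2074 → Aug 10, 2075: 365 days.
Aug 10, 2075 → Aug 10, 2076: 366 days (Feb 29, 2076 is in that span).
Aug 10, 2076 → Sep 10, 2076: 31 days (August has 31).
Sep 10, 2076 → Oct 10, 2076: 30 days (September has 30).
Oct 10, 2076 → Nov 10, 2076: 31 days (October has 31).
Nov 10, 2076 → Dec 10, 2076: 30 days (November has 30).
Dec 10, 2076 → Jan 10, 2077: 31 days (December has 31).
Jan 10, 2077 → Feb 10, 2077: 31 days (January has 31).
Feb 10, 2077 → Feb 16, 2077: 6 days.
Total: 6034 days.

6034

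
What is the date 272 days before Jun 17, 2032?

September 19, 2031

−17 → May 31, 2032 (end of May, 31 days; 255 left).
−31 → Apr 30, 2032 (end of Apr, 30 days; 224 left).
−30 → Mar 31, 2032 (end of Mar, 31 days; 194 left).
−31 → Feb 29, 2032 (end of Feb, 29 days; 163 left).
−29 → Jan 31, 2032 (end of Jan, 31 days; 134 left).
−31 → Dec 31, 2031 (end of Dec, 31 days; 103 left).
−31 → Nov 30, 2031 (end of Nov, 30 days; 72 left).
−30 → Oct 31, 2031 (end of Oct, 31 days; 42 left).
−31 → Sep 30, 2031 (end of Sep, 30 days; 11 left).
−11 → Sep 19, 2031.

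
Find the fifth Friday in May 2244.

May 1, 2244 is a Wednesday.
The first Friday is therefore May 3 (2 days later).
The fifth Friday is 3 + 4×7 = May 31.

May 31, 2244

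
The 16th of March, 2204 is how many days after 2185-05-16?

May 16, 2185 → May 16, 2186: 365 days.
May 16, 2186 → May 16, 2187: 365 days.
May 16, 2187 → May 16, 2188: 366 days (Feb 29, 2188 is in that span).
May 16, 2188 → May 16, 2189: 365 days.
May 16, 2189 → May 16, 2190: 365 days.
May 16, 2190 → May 16, 2191: 365 days.
May 16, 2191 → May 16, 2192: 366 days (Feb 29, 2192 is in that span).
May 16, 2192 → May 16, 2193: 365 days.
May 16, 2193 → May 16, 2194: 365 days.
May 16, 2194 → May 16, 2195: 365 days.
May 16, 2195 → May 16, 2196: 366 days (Feb 29, 2196 is in that span).
May 16, 2196 → May 16, 2197: 365 days.
May 16, 2197 → May 16, 2198: 365 days.
May 16, 2198 → May 16, 2199: 365 days.
May 16, 2199 → May 16, 2200: 365 days.
May 16, 2200 → May 16, 2201: 365 days.
May 16, 2201 → May 16, 2202: 365 days.
May 16, 2202 → May 16, 2203: 365 days.
May 16, 2203 → Jun 16, 2203: 31 days (May has 31).
Jun 16, 2203 → Jul 16, 2203: 30 days (June has 30).
Jul 16, 2203 → Aug 16, 2203: 31 days (July has 31).
Aug 16, 2203 → Sep 16, 2203: 31 days (August has 31).
Sep 16, 2203 → Oct 16, 2203: 30 days (September has 30).
Oct 16, 2203 → Nov 16, 2203: 31 days (October has 31).
Nov 16, 2203 → Dec 16, 2203: 30 days (November has 30).
Dec 16, 2203 → Jan 16, 2204: 31 days (December has 31).
Jan 16, 2204 → Feb 16, 2204: 31 days (January has 31).
Feb 16, 2204 → Mar 16, 2204: 29 days.
Total: 6878 days.

6878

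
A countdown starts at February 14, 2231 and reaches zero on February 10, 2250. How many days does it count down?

6936

Feb 14, 2231 → Feb 14, 2232: 365 days.
Feb 14, 2232 → Feb 14, 2233: 366 days (Feb 29, 2232 is in that span).
Feb 14, 2233 → Feb 14, 2234: 365 days.
Feb 14, 2234 → Feb 14, 2235: 365 days.
Feb 14, 2235 → Feb 14, 2236: 365 days.
Feb 14, 2236 → Feb 14, 2237: 366 days (Feb 29, 2236 is in that span).
Feb 14, 2237 → Feb 14, 2238: 365 days.
Feb 14, 2238 → Feb 14, 2239: 365 days.
Feb 14, 2239 → Feb 14, 2240: 365 days.
Feb 14, 2240 → Feb 14, 2241: 366 days (Feb 29, 2240 is in that span).
Feb 14, 2241 → Feb 14, 2242: 365 days.
Feb 14, 2242 → Feb 14, 2243: 365 days.
Feb 14, 2243 → Feb 14, 2244: 365 days.
Feb 14, 2244 → Feb 14, 2245: 366 days (Feb 29, 2244 is in that span).
Feb 14, 2245 → Feb 14, 2246: 365 days.
Feb 14, 2246 → Feb 14, 2247: 365 days.
Feb 14, 2247 → Feb 14, 2248: 365 days.
Feb 14, 2248 → Feb 14, 2249: 366 days (Feb 29, 2248 is in that span).
Feb 14, 2249 → Mar 14, 2249: 28 days (February has 28).
Mar 14, 2249 → Apr 14, 2249: 31 days (March has 31).
Apr 14, 2249 → May 14, 2249: 30 days (April has 30).
May 14, 2249 → Jun 14, 2249: 31 days (May has 31).
Jun 14, 2249 → Jul 14, 2249: 30 days (June has 30).
Jul 14, 2249 → Aug 14, 2249: 31 days (July has 31).
Aug 14, 2249 → Sep 14, 2249: 31 days (August has 31).
Sep 14, 2249 → Oct 14, 2249: 30 days (September has 30).
Oct 14, 2249 → Nov 14, 2249: 31 days (October has 31).
Nov 14, 2249 → Dec 14, 2249: 30 days (November has 30).
Dec 14, 2249 → Jan 14, 2250: 31 days (December has 31).
Jan 14, 2250 → Feb 10, 2250: 27 days.
Total: 6936 days.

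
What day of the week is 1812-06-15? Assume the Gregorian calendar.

Doomsday rule: the anchor day for the 1800s is Friday. For year 12: 12÷12 = 1 r 0, and 0÷4 = 0, so 1+0+0 = 1.
Friday + 1 ≡ Saturday — that's 1812's doomsday.
In June the doomsday date is Jun 6.
Jun 15 is 9 days after Jun 6; 9 mod 7 = 2, so Saturday + 2 = Monday.

Monday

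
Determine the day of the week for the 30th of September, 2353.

Doomsday rule: the anchor day for the 2300s is Wednesday. For year 53: 53÷12 = 4 r 5, and 5÷4 = 1, so 4+5+1 = 10.
Wednesday + 10 ≡ Saturday — that's 2353's doomsday.
In September the doomsday date is Sep 5.
Sep 30 is 25 days after Sep 5; 25 mod 7 = 4, so Saturday + 4 = Wednesday.

Wednesday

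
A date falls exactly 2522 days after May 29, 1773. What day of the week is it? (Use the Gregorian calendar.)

Monday

First find the weekday of May 29, 1773. Doomsday rule: the anchor day for the 1700s is Sunday. For year 73: 73÷12 = 6 r 1, and 1÷4 = 0, so 6+1+0 = 7.
Sunday + 7 ≡ Sunday — that's 1773's doomsday.
In May the doomsday date is May 9.
May 29 is 20 days after May 9; 20 mod 7 = 6, so Sunday + 6 = Saturday.
2522 mod 7 = 2, so 2522 days after a Saturday is Saturday + 2 = Monday.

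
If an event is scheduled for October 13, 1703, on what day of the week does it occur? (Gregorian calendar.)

Doomsday rule: the anchor day for the 1700s is Sunday. For year 03: 3÷12 = 0 r 3, and 3÷4 = 0, so 0+3+0 = 3.
Sunday + 3 ≡ Wednesday — that's 1703's doomsday.
In October the doomsday date is Oct 10.
Oct 13 is 3 days after Oct 10; 3 mod 7 = 3, so Wednesday + 3 = Saturday.

Saturday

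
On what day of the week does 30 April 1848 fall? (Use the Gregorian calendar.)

Sunday

Doomsday rule: the anchor day for the 1800s is Friday. For year 48: 48÷12 = 4 r 0, and 0÷4 = 0, so 4+0+0 = 4.
Friday + 4 ≡ Tuesday — that's 1848's doomsday.
In April the doomsday date is Apr 4.
Apr 30 is 26 days after Apr 4; 26 mod 7 = 5, so Tuesday + 5 = Sunday.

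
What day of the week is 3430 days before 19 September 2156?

Sunday

First find the weekday of Sep 19, 2156. Doomsday rule: the anchor day for the 2100s is Sunday. For year 56: 56÷12 = 4 r 8, and 8÷4 = 2, so 4+8+2 = 14.
Sunday + 14 ≡ Sunday — that's 2156's doomsday.
In September the doomsday date is Sep 5.
Sep 19 is 14 days after Sep 5; 14 mod 7 = 0, so Sunday + 0 = Sunday.
3430 mod 7 = 0, so 3430 days before a Sunday is Sunday − 0 = Sunday.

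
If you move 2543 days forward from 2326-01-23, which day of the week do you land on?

Jan 23, 2326 is a Saturday.
2543 mod 7 = 2, so 2543 days after a Saturday is Saturday + 2 = Monday.

Monday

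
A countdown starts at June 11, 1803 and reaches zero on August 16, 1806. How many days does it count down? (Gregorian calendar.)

1162

Jun 11, 1803 → Jun 11, 1804: 366 days (Feb 29, 1804 is in that span).
Jun 11, 1804 → Jun 11, 1805: 365 days.
Jun 11, 1805 → Jun 11, 1806: 365 days.
Jun 11, 1806 → Jul 11, 1806: 30 days (June has 30).
Jul 11, 1806 → Aug 11, 1806: 31 days (July has 31).
Aug 11, 1806 → Aug 16, 1806: 5 days.
Total: 1162 days.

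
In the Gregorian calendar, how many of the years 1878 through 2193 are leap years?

Multiples of 4 in [1878,2193]: 79.
Of those, multiples of 100: 3 (not leap unless ÷400).
Multiples of 400: 1.
Leap years = 79 − 3 + 1 = 77.

77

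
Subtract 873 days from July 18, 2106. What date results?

−365 (one year) → Jul 18, 2105 (508 left).
−365 (one year) → Jul 18, 2104 (143 left).
−18 → Jun 30, 2104 (end of Jun, 30 days; 125 left).
−30 → May 31, 2104 (end of May, 31 days; 95 left).
−31 → Apr 30, 2104 (end of Apr, 30 days; 64 left).
−30 → Mar 31, 2104 (end of Mar, 31 days; 34 left).
−31 → Feb 29, 2104 (end of Feb, 29 days; 3 left).
−3 → Feb 26, 2104.

February 26, 2104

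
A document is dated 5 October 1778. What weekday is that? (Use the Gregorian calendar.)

Monday

Doomsday rule: the anchor day for the 1700s is Sunday. For year 78: 78÷12 = 6 r 6, and 6÷4 = 1, so 6+6+1 = 13.
Sunday + 13 ≡ Saturday — that's 1778's doomsday.
In October the doomsday date is Oct 10.
Oct 5 is 5 days before Oct 10; 5 mod 7 = 5, so Saturday − 5 = Monday.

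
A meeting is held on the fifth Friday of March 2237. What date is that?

March 31, 2237

March 1, 2237 is a Wednesday.
The first Friday is therefore March 3 (2 days later).
The fifth Friday is 3 + 4×7 = March 31.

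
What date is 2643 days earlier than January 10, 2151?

−365 (one year) → Jan 10, 2150 (2278 left).
−365 (one year) → Jan 10, 2149 (1913 left).
−366 (one year; includes Feb 29, 2148) → Jan 10, 2148 (1547 left).
−365 (one year) → Jan 10, 2147 (1182 left).
−365 (one year) → Jan 10, 2146 (817 left).
−365 (one year) → Jan 10, 2145 (452 left).
−366 (one year; includes Feb 29, 2144) → Jan 10, 2144 (86 left).
−10 → Dec 31, 2143 (end of Dec, 31 days; 76 left).
−31 → Nov 30, 2143 (end of Nov, 30 days; 45 left).
−30 → Oct 31, 2143 (end of Oct, 31 days; 15 left).
−15 → Oct 16, 2143.

October 16, 2143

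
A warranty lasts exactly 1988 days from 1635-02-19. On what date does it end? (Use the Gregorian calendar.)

+365 (one year) → Feb 19, 1636 (1623 left).
+366 (one year; includes Feb 29, 1636) → Feb 19, 1637 (1257 left).
+365 (one year) → Feb 19, 1638 (892 left).
+365 (one year) → Feb 19, 1639 (527 left).
+365 (one year) → Feb 19, 1640 (162 left).
Feb has 29 days: +11 → Mar 1, 1640 (151 left).
Mar has 31 days: +31 → Apr 1, 1640 (120 left).
Apr has 30 days: +30 → May 1, 1640 (90 left).
May has 31 days: +31 → Jun 1, 1640 (59 left).
Jun has 30 days: +30 → Jul 1, 1640 (29 left).
+29 → Jul 30, 1640.

July 30, 1640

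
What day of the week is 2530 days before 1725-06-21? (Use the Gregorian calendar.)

Monday

Jun 21, 1725 is a Thursday.
2530 mod 7 = 3, so 2530 days before a Thursday is Thursday − 3 = Monday.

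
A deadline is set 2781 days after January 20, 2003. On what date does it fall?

+365 (one year) → Jan 20, 2004 (2416 left).
+366 (one year; includes Feb 29, 2004) → Jan 20, 2005 (2050 left).
+365 (one year) → Jan 20, 2006 (1685 left).
+365 (one year) → Jan 20, 2007 (1320 left).
+365 (one year) → Jan 20, 2008 (955 left).
+366 (one year; includes Feb 29, 2008) → Jan 20, 2009 (589 left).
+365 (one year) → Jan 20, 2010 (224 left).
Jan has 31 days: +12 → Feb 1, 2010 (212 left).
Feb has 28 days: +28 → Mar 1, 2010 (184 left).
Mar has 31 days: +31 → Apr 1, 2010 (153 left).
Apr has 30 days: +30 → May 1, 2010 (123 left).
May has 31 days: +31 → Jun 1, 2010 (92 left).
Jun has 30 days: +30 → Jul 1, 2010 (62 left).
Jul has 31 days: +31 → Aug 1, 2010 (31 left).
Aug has 31 days: +31 → Sep 1, 2010 (0 left).

September 1, 2010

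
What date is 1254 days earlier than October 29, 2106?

May 24, 2103

−365 (one year) → Oct 29, 2105 (889 left).
−365 (one year) → Oct 29, 2104 (524 left).
−366 (one year; includes Feb 29, 2104) → Oct 29, 2103 (158 left).
−29 → Sep 30, 2103 (end of Sep, 30 days; 129 left).
−30 → Aug 31, 2103 (end of Aug, 31 days; 99 left).
−31 → Jul 31, 2103 (end of Jul, 31 days; 68 left).
−31 → Jun 30, 2103 (end of Jun, 30 days; 37 left).
−30 → May 31, 2103 (end of May, 31 days; 7 left).
−7 → May 24, 2103.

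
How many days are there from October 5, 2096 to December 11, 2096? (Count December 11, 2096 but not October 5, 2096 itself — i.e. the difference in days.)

Oct 5, 2096 → Nov 5, 2096: 31 days (October has 31).
Nov 5, 2096 → Dec 5, 2096: 30 days (November has 30).
Dec 5, 2096 → Dec 11, 2096: 6 days.
Total: 67 days.

67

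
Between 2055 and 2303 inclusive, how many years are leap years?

Multiples of 4 in [2055,2303]: 62.
Of those, multiples of 100: 3 (not leap unless ÷400).
Multiples of 400: 0.
Leap years = 62 − 3 + 0 = 59.

59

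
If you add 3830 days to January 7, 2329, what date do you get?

July 4, 2339

+365 (one year) → Jan 7, 2330 (3465 left).
+365 (one year) → Jan 7, 2331 (3100 left).
+365 (one year) → Jan 7, 2332 (2735 left).
+366 (one year; includes Feb 29, 2332) → Jan 7, 2333 (2369 left).
+365 (one year) → Jan 7, 2334 (2004 left).
+365 (one year) → Jan 7, 2335 (1639 left).
+365 (one year) → Jan 7, 2336 (1274 left).
+366 (one year; includes Feb 29, 2336) → Jan 7, 2337 (908 left).
+365 (one year) → Jan 7, 2338 (543 left).
+365 (one year) → Jan 7, 2339 (178 left).
Jan has 31 days: +25 → Feb 1, 2339 (153 left).
Feb has 28 days: +28 → Mar 1, 2339 (125 left).
Mar has 31 days: +31 → Apr 1, 2339 (94 left).
Apr has 30 days: +30 → May 1, 2339 (64 left).
May has 31 days: +31 → Jun 1, 2339 (33 left).
Jun has 30 days: +30 → Jul 1, 2339 (3 left).
+3 → Jul 4, 2339.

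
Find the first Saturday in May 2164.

May 5, 2164

May 1, 2164 is a Tuesday.
The first Saturday is therefore May 5 (4 days later).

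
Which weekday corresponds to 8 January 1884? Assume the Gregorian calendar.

Tuesday

Doomsday rule: the anchor day for the 1800s is Friday. For year 84: 84÷12 = 7 r 0, and 0÷4 = 0, so 7+0+0 = 7.
Friday + 7 ≡ Friday — that's 1884's doomsday.
In January the doomsday date is Jan 4 (1884 is a leap year (divisible by 4)).
Jan 8 is 4 days after Jan 4; 4 mod 7 = 4, so Friday + 4 = Tuesday.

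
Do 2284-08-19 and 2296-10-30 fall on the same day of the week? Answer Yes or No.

No

From Aug 19, 2284 to Oct 30, 2296 is 4455 days.
4455 mod 7 = 3, so they are different weekdays.
(Aug 19, 2284 is a Tuesday; Oct 30, 2296 is a Friday.)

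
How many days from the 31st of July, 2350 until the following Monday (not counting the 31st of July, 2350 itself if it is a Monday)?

Jul 31, 2350 is a Monday.
From Monday to the next Monday is 7 days.

7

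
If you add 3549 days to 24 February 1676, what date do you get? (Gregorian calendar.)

+366 (one year; includes Feb 29, 1676) → Feb 24, 1677 (3183 left).
+365 (one year) → Feb 24, 1678 (2818 left).
+365 (one year) → Feb 24, 1679 (2453 left).
+365 (one year) → Feb 24, 1680 (2088 left).
+366 (one year; includes Feb 29, 1680) → Feb 24, 1681 (1722 left).
+365 (one year) → Feb 24, 1682 (1357 left).
+365 (one year) → Feb 24, 1683 (992 left).
+365 (one year) → Feb 24, 1684 (627 left).
+366 (one year; includes Feb 29, 1684) → Feb 24, 1685 (261 left).
Feb has 28 days: +5 → Mar 1, 1685 (256 left).
Mar has 31 days: +31 → Apr 1, 1685 (225 left).
Apr has 30 days: +30 → May 1, 1685 (195 left).
May has 31 days: +31 → Jun 1, 1685 (164 left).
Jun has 30 days: +30 → Jul 1, 1685 (134 left).
Jul has 31 days: +31 → Aug 1, 1685 (103 left).
Aug has 31 days: +31 → Sep 1, 1685 (72 left).
Sep has 30 days: +30 → Oct 1, 1685 (42 left).
Oct has 31 days: +31 → Nov 1, 1685 (11 left).
+11 → Nov 12, 1685.

November 12, 1685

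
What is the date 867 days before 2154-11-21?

−365 (one year) → Nov 21, 2153 (502 left).
−365 (one year) → Nov 21, 2152 (137 left).
−21 → Oct 31, 2152 (end of Oct, 31 days; 116 left).
−31 → Sep 30, 2152 (end of Sep, 30 days; 85 left).
−30 → Aug 31, 2152 (end of Aug, 31 days; 55 left).
−31 → Jul 31, 2152 (end of Jul, 31 days; 24 left).
−24 → Jul 7, 2152.

July 7, 2152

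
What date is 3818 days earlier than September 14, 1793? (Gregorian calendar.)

−365 (one year) → Sep 14, 1792 (3453 left).
−366 (one year; includes Feb 29, 1792) → Sep 14, 1791 (3087 left).
−365 (one year) → Sep 14, 1790 (2722 left).
−365 (one year) → Sep 14, 1789 (2357 left).
−365 (one year) → Sep 14, 1788 (1992 left).
−366 (one year; includes Feb 29, 1788) → Sep 14, 1787 (1626 left).
−365 (one year) → Sep 14, 1786 (1261 left).
−365 (one year) → Sep 14, 1785 (896 left).
−365 (one year) → Sep 14, 1784 (531 left).
−366 (one year; includes Feb 29, 1784) → Sep 14, 1783 (165 left).
−14 → Aug 31, 1783 (end of Aug, 31 days; 151 left).
−31 → Jul 31, 1783 (end of Jul, 31 days; 120 left).
−31 → Jun 30, 1783 (end of Jun, 30 days; 89 left).
−30 → May 31, 1783 (end of May, 31 days; 59 left).
−31 → Apr 30, 1783 (end of Apr, 30 days; 28 left).
−28 → Apr 2, 1783.

April 2, 1783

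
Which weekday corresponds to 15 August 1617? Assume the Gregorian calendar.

Doomsday rule: the anchor day for the 1600s is Tuesday. For year 17: 17÷12 = 1 r 5, and 5÷4 = 1, so 1+5+1 = 7.
Tuesday + 7 ≡ Tuesday — that's 1617's doomsday.
In August the doomsday date is Aug 8.
Aug 15 is 7 days after Aug 8; 7 mod 7 = 0, so Tuesday + 0 = Tuesday.

Tuesday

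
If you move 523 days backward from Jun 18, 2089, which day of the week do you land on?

Monday

First find the weekday of Jun 18, 2089. Doomsday rule: the anchor day for the 2000s is Tuesday. For year 89: 89÷12 = 7 r 5, and 5÷4 = 1, so 7+5+1 = 13.
Tuesday + 13 ≡ Monday — that's 2089's doomsday.
In June the doomsday date is Jun 6.
Jun 18 is 12 days after Jun 6; 12 mod 7 = 5, so Monday + 5 = Saturday.
523 mod 7 = 5, so 523 days before a Saturday is Saturday − 5 = Monday.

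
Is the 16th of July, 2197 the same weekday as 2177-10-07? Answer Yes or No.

No

From Oct 7, 2177 to Jul 16, 2197 is 7222 days.
7222 mod 7 = 5, so they are different weekdays.
(Oct 7, 2177 is a Tuesday; Jul 16, 2197 is a Sunday.)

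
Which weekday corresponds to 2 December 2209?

Doomsday rule: the anchor day for the 2200s is Friday. For year 09: 9÷12 = 0 r 9, and 9÷4 = 2, so 0+9+2 = 11.
Friday + 11 ≡ Tuesday — that's 2209's doomsday.
In December the doomsday date is Dec 12.
Dec 2 is 10 days before Dec 12; 10 mod 7 = 3, so Tuesday − 3 = Saturday.

Saturday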